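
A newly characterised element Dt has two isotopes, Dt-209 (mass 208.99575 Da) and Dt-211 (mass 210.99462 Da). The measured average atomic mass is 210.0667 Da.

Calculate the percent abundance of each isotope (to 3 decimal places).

Let x be the fractional abundance of Dt-209; then Dt-211 has abundance 1 − x.
208.99575·x + 210.99462·(1 − x) = 210.0667
(208.99575 − 210.99462)·x = 210.0667 − 210.99462
x = -0.92792 / -1.99887 = 0.46422 → 46.422% Dt-209, 53.578% Dt-211.

Dt-209: 46.422%, Dt-211: 53.578%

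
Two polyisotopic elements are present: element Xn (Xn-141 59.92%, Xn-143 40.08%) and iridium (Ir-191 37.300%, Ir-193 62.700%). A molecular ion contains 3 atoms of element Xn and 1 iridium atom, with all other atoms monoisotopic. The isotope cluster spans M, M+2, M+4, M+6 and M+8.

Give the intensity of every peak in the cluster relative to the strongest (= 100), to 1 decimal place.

21.2 : 78.2 : 100.0 : 54.2 : 10.7

Element Xn pattern (n=3): 0.21513715 : 0.43171047 : 0.28876761 : 0.06438477
Iridium pattern (n=1): 0.3730 : 0.6270
Convolve the two distributions (both contribute in 2-u steps):
  M: 0.21513715×0.3730 = 0.080246
  M+2: 0.21513715×0.6270 + 0.43171047×0.3730 = 0.295919
  M+4: 0.43171047×0.6270 + 0.28876761×0.3730 = 0.378393
  M+6: 0.28876761×0.6270 + 0.06438477×0.3730 = 0.205073
  M+8: 0.06438477×0.6270 = 0.040369
Scale to base peak (0.378393) = 100: 21.2 : 78.2 : 100.0 : 54.2 : 10.7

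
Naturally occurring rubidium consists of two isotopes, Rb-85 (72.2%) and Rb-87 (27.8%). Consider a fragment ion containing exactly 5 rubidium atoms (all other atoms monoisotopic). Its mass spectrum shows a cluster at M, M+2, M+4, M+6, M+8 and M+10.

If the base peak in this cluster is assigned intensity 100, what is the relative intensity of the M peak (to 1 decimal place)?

51.9

Term probabilities: M 0.1962, M+2 0.3777, M+4 0.2909, M+6 0.1120, M+8 0.0216, M+10 0.0017. Base peak = M+2.
P(M+2) = C(5,1) × 0.722^4 × 0.278^1 = 5 × 0.27173701 × 0.2780 = 0.377714 (base)
P(M) = C(5,0) × 0.722^5 × 0.278^0 = 1 × 0.19619412 × 1.0000 = 0.196194
Relative intensity = 0.196194 / 0.377714 × 100 = 51.9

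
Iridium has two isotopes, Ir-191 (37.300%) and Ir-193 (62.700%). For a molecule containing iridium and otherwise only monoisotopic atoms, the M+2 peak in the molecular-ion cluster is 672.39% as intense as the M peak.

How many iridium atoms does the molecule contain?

The M+2/M ratio from n Ir atoms is n · q/p = n · 0.62700/0.37300.
n = 6.7239 × 0.37300/0.62700 = 4.00 ≈ 4

4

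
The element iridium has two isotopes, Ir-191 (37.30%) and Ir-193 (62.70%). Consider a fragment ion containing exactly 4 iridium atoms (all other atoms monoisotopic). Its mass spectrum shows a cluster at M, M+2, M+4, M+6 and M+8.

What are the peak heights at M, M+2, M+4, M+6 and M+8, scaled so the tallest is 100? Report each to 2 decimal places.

The 4 Ir atoms are independent, so intensities follow the terms of (0.3730 + 0.6270)^4.
P(M) = 0.3730^4 = 0.019357
P(M+2) = 4 × 0.3730^3 × 0.6270^1 = 0.130153
P(M+4) = 6 × 0.3730^2 × 0.6270^2 = 0.328174
P(M+6) = 4 × 0.3730^1 × 0.6270^3 = 0.367766
P(M+8) = 0.6270^4 = 0.154550
The M+6 peak is largest (0.367766); scaling to 100 gives 5.26 : 35.39 : 89.23 : 100.00 : 42.02.

5.26 : 35.39 : 89.23 : 100.00 : 42.02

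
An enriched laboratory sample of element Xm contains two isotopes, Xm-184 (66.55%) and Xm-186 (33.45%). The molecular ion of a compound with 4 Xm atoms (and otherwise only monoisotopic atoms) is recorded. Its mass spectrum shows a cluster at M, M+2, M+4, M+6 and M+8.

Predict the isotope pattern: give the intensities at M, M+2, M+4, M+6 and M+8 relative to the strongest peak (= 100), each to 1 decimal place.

49.7 : 100.0 : 75.4 : 25.3 : 3.2

Expanding (0.6655 + 0.3345)^4:
P(M) = 0.6655^4 = 0.196152
P(M+2) = 4 × 0.6655^3 × 0.3345^1 = 0.394367
P(M+4) = 6 × 0.6655^2 × 0.3345^2 = 0.297331
P(M+6) = 4 × 0.6655^1 × 0.3345^3 = 0.099631
P(M+8) = 0.3345^4 = 0.012519
The M+2 peak is largest (0.394367); scaling to 100 gives 49.7 : 100.0 : 75.4 : 25.3 : 3.2.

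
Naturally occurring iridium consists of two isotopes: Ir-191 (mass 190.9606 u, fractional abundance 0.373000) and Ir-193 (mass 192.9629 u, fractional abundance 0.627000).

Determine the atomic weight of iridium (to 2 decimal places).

192.22 u

Ar = Σ fᵢ·mᵢ = 0.373000 × 190.9606 + 0.627000 × 192.9629
= 71.22830 + 120.98774 = 192.21604 u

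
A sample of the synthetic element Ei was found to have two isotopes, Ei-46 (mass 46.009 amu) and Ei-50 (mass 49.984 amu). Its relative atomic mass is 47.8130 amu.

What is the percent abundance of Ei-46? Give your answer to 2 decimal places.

With x = fraction of Ei-46 (so Ei-50 is 1 − x):
46.009·x + 49.984·(1 − x) = 47.8130
(46.009 − 49.984)·x = 47.8130 − 49.984
x = -2.1710 / -3.975 = 0.54616 → 54.62% Ei-46, 45.38% Ei-50.

54.62%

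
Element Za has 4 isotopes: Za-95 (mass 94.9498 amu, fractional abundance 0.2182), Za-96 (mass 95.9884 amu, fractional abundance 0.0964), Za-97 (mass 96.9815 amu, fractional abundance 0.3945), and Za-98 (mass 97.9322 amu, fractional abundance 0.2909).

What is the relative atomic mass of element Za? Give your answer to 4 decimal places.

Weight each isotope mass by its fractional abundance: 0.2182 × 94.9498 + 0.0964 × 95.9884 + 0.3945 × 96.9815 + 0.2909 × 97.9322
= 20.71805 + 9.25328 + 38.25920 + 28.48848 = 96.71901 amu

96.7190 amu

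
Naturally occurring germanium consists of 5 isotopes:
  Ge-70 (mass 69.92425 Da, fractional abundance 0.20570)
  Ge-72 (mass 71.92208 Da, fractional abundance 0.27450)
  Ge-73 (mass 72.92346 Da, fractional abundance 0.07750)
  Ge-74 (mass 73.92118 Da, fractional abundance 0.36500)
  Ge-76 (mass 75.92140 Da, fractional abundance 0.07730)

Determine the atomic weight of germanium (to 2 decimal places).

72.63 Da

Average mass = Σ (abundance × isotope mass) = 0.20570 × 69.92425 + 0.27450 × 71.92208 + 0.07750 × 72.92346 + 0.36500 × 73.92118 + 0.07730 × 75.92140
= 14.383418 + 19.742611 + 5.651568 + 26.981231 + 5.868724 = 72.627552 Da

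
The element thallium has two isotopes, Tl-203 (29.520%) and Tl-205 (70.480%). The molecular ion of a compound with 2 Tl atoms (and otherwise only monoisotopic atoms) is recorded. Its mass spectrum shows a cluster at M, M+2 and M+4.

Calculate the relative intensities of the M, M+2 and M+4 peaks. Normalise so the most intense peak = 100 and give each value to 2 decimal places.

17.54 : 83.77 : 100.00

Each Tl atom is independently Tl-203 (p = 0.29520) or Tl-205 (q = 0.70480); the cluster is the binomial expansion (p + q)^2.
P(M) = 0.29520^2 = 0.087143
P(M+2) = 2 × 0.29520^1 × 0.70480^1 = 0.416114
P(M+4) = 0.70480^2 = 0.496743
The M+4 peak is largest (0.496743); scaling to 100 gives 17.54 : 83.77 : 100.00.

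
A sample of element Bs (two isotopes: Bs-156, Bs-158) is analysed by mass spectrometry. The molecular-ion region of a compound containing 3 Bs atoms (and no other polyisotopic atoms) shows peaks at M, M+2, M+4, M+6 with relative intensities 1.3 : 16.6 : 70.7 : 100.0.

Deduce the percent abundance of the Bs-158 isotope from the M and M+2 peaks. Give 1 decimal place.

81.0%

Let p = fractional abundance of Bs-156. I(M+2)/I(M) = [C(3,1)·p^2·(1−p)] / p^3 = 3·(1−p)/p = 16.6/1.3 = 12.7692
(1−p)/p = 12.7692/3 = 4.2564  ⇒  p = 1/(1 + 4.2564) = 0.1902
Bs-156: 19.0%, Bs-158: 81.0%.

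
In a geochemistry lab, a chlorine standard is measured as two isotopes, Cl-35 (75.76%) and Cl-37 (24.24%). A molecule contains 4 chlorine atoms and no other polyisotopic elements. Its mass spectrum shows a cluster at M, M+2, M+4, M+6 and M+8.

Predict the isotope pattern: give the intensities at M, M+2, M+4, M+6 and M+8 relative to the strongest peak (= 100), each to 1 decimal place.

78.1 : 100.0 : 48.0 : 10.2 : 0.8

Each Cl atom is independently Cl-35 (p = 0.7576) or Cl-37 (q = 0.2424); the cluster is the binomial expansion (p + q)^4.
P(M) = 0.7576^4 = 0.329428
P(M+2) = 4 × 0.7576^3 × 0.2424^1 = 0.421612
P(M+4) = 6 × 0.7576^2 × 0.2424^2 = 0.202347
P(M+6) = 4 × 0.7576^1 × 0.2424^3 = 0.043162
P(M+8) = 0.2424^4 = 0.003452
The M+2 peak is largest (0.421612); scaling to 100 gives 78.1 : 100.0 : 48.0 : 10.2 : 0.8.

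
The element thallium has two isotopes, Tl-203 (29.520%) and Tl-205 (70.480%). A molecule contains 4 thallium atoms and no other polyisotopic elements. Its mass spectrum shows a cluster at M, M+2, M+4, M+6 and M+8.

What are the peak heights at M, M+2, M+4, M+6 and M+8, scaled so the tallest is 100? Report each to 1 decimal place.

1.8 : 17.5 : 62.8 : 100.0 : 59.7

Each Tl atom is independently Tl-203 (p = 0.29520) or Tl-205 (q = 0.70480); the cluster is the binomial expansion (p + q)^4.
P(M) = 0.29520^4 = 0.007594
P(M+2) = 4 × 0.29520^3 × 0.70480^1 = 0.072523
P(M+4) = 6 × 0.29520^2 × 0.70480^2 = 0.259726
P(M+6) = 4 × 0.29520^1 × 0.70480^3 = 0.413403
P(M+8) = 0.70480^4 = 0.246754
The M+6 peak is largest (0.413403); scaling to 100 gives 1.8 : 17.5 : 62.8 : 100.0 : 59.7.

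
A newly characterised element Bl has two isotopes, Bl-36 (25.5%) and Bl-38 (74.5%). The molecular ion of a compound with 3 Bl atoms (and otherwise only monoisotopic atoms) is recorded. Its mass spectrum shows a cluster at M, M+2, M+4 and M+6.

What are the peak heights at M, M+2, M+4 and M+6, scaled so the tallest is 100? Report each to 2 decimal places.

3.91 : 34.23 : 100.00 : 97.39

The 3 Bl atoms are independent, so intensities follow the terms of (0.255 + 0.745)^3.
P(M) = 0.255^3 = 0.016581
P(M+2) = 3 × 0.255^2 × 0.745^1 = 0.145331
P(M+4) = 3 × 0.255^1 × 0.745^2 = 0.424594
P(M+6) = 0.745^3 = 0.413494
The M+4 peak is largest (0.424594); scaling to 100 gives 3.91 : 34.23 : 100.00 : 97.39.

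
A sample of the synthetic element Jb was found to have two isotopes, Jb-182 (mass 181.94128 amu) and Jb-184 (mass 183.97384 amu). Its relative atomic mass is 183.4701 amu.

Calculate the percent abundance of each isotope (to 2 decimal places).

Jb-182: 24.78%, Jb-184: 75.22%

Let x be the fractional abundance of Jb-182; then Jb-184 has abundance 1 − x.
181.94128·x + 183.97384·(1 − x) = 183.4701
(181.94128 − 183.97384)·x = 183.4701 − 183.97384
x = -0.50374 / -2.03256 = 0.24784 → 24.78% Jb-182, 75.22% Jb-184.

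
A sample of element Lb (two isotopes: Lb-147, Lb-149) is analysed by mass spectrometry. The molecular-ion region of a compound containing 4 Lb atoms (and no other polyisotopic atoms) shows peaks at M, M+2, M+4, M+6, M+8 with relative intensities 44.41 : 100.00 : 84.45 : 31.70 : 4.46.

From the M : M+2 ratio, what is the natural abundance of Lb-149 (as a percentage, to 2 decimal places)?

36.02%

Write p for the Lb-147 fraction. I(M+2)/I(M) = [C(4,1)·p^3·(1−p)] / p^4 = 4·(1−p)/p = 100.00/44.41 = 2.2517
(1−p)/p = 2.2517/4 = 0.5629  ⇒  p = 1/(1 + 0.5629) = 0.6398
Lb-147: 63.98%, Lb-149: 36.02%.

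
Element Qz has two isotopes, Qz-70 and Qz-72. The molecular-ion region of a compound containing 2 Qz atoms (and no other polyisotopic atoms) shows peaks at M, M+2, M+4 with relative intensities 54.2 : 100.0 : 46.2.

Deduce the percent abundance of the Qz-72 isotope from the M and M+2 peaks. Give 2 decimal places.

Let p = fractional abundance of Qz-70. I(M+2)/I(M) = [C(2,1)·p^1·(1−p)] / p^2 = 2·(1−p)/p = 100.0/54.2 = 1.8450
(1−p)/p = 1.8450/2 = 0.9225  ⇒  p = 1/(1 + 0.9225) = 0.5202
Qz-70: 52.02%, Qz-72: 47.98%.

47.98%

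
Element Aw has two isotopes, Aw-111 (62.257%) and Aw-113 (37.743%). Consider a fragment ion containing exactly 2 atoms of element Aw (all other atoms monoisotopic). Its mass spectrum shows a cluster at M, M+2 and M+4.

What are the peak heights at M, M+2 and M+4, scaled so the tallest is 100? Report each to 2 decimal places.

Each Aw atom is independently Aw-111 (p = 0.62257) or Aw-113 (q = 0.37743); the cluster is the binomial expansion (p + q)^2.
P(M) = 0.62257^2 = 0.387593
P(M+2) = 2 × 0.62257^1 × 0.37743^1 = 0.469953
P(M+4) = 0.37743^2 = 0.142453
The M+2 peak is largest (0.469953); scaling to 100 gives 82.47 : 100.00 : 30.31.

82.47 : 100.00 : 30.31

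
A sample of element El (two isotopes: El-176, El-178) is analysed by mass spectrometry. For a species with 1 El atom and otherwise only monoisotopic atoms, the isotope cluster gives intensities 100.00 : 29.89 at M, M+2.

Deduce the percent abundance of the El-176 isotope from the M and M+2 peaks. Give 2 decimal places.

If p is the fraction of El that is El-176, then I(M+2)/I(M) = [C(1,1)·p^0·(1−p)] / p^1 = 1·(1−p)/p = 29.89/100.00 = 0.2989
(1−p)/p = 0.2989/1 = 0.2989  ⇒  p = 1/(1 + 0.2989) = 0.7699
El-176: 76.99%, El-178: 23.01%.

76.99%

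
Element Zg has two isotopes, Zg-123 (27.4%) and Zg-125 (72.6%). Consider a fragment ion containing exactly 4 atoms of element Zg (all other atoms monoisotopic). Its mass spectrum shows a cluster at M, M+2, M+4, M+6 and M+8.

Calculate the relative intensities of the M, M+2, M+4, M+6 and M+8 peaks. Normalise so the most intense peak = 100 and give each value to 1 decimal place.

1.3 : 14.2 : 56.6 : 100.0 : 66.2

The 4 Zg atoms are independent, so intensities follow the terms of (0.274 + 0.726)^4.
P(M) = 0.274^4 = 0.005636
P(M+2) = 4 × 0.274^3 × 0.726^1 = 0.059738
P(M+4) = 6 × 0.274^2 × 0.726^2 = 0.237425
P(M+6) = 4 × 0.274^1 × 0.726^3 = 0.419392
P(M+8) = 0.726^4 = 0.277809
The M+6 peak is largest (0.419392); scaling to 100 gives 1.3 : 14.2 : 56.6 : 100.0 : 66.2.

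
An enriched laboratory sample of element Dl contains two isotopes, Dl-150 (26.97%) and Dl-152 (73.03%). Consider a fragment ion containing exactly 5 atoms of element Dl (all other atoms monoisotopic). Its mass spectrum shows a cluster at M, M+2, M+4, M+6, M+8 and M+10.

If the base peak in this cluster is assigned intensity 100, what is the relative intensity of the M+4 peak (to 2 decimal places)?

27.28

Term probabilities: M 0.0014, M+2 0.0193, M+4 0.1046, M+6 0.2833, M+8 0.3836, M+10 0.2077. Base peak = M+8.
P(M+8) = C(5,4) × 0.2697^1 × 0.7303^4 = 5 × 0.2697 × 0.28444952 = 0.383580 (base)
P(M+4) = C(5,2) × 0.2697^3 × 0.7303^2 = 10 × 0.01961746 × 0.53333809 = 0.104627
Relative intensity = 0.104627 / 0.383580 × 100 = 27.28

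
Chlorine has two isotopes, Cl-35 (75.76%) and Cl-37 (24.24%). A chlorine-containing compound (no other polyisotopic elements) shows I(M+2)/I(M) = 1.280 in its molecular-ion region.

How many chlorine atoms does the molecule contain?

With n Cl atoms, P(M+2)/P(M) = C(n,1)·p^(n−1)q / p^n = n·q/p = n · 0.2424/0.7576.
n = 1.280 × 0.7576/0.2424 = 4.00 ≈ 4

4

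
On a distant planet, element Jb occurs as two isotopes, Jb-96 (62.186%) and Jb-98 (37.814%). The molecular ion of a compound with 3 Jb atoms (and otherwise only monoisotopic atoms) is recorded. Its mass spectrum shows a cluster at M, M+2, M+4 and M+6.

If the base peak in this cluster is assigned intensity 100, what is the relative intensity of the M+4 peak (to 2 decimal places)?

(0.62186 + 0.37814)^3 gives M 0.2405, M+2 0.4387, M+4 0.2668, M+6 0.0541; the largest is M+2.
P(M+2) = C(3,1) × 0.62186^2 × 0.37814^1 = 3 × 0.38670986 × 0.37814 = 0.438691 (base)
P(M+4) = C(3,2) × 0.62186^1 × 0.37814^2 = 3 × 0.62186 × 0.14298986 = 0.266759
Relative intensity = 0.266759 / 0.438691 × 100 = 60.81

60.81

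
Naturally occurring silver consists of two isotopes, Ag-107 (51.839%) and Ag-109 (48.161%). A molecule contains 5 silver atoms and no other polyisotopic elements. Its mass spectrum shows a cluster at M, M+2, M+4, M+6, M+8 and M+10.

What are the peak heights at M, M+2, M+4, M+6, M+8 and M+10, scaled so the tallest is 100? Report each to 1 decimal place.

Expanding (0.51839 + 0.48161)^5:
P(M) = 0.51839^5 = 0.037435
P(M+2) = 5 × 0.51839^4 × 0.48161^1 = 0.173897
P(M+4) = 10 × 0.51839^3 × 0.48161^2 = 0.323118
P(M+6) = 10 × 0.51839^2 × 0.48161^3 = 0.300192
P(M+8) = 5 × 0.51839^1 × 0.48161^4 = 0.139447
P(M+10) = 0.48161^5 = 0.025911
The M+4 peak is largest (0.323118); scaling to 100 gives 11.6 : 53.8 : 100.0 : 92.9 : 43.2 : 8.0.

11.6 : 53.8 : 100.0 : 92.9 : 43.2 : 8.0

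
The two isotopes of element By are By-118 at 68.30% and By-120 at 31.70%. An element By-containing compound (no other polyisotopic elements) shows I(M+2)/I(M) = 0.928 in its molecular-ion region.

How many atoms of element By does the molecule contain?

2

The M+2/M ratio from n By atoms is n · q/p = n · 0.3170/0.6830.
n = 0.928 × 0.6830/0.3170 = 2.00 ≈ 2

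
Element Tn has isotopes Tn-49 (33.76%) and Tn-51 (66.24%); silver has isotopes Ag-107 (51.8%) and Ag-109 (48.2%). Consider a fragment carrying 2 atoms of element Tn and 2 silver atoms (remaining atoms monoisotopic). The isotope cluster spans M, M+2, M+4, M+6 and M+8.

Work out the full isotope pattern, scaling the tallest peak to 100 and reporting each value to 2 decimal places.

8.32 : 48.14 : 100.00 : 87.88 : 27.73

Element Tn pattern (n=2): 0.11397376 : 0.44725248 : 0.43877376
Silver pattern (n=2): 0.268324 : 0.499352 : 0.232324
Convolve the two distributions (both contribute in 2-u steps):
  M: 0.11397376×0.268324 = 0.030582
  M+2: 0.11397376×0.499352 + 0.44725248×0.268324 = 0.176922
  M+4: 0.11397376×0.232324 + 0.44725248×0.499352 + 0.43877376×0.268324 = 0.367549
  M+6: 0.44725248×0.232324 + 0.43877376×0.499352 = 0.323010
  M+8: 0.43877376×0.232324 = 0.101938
Scale to base peak (0.367549) = 100: 8.32 : 48.14 : 100.00 : 87.88 : 27.73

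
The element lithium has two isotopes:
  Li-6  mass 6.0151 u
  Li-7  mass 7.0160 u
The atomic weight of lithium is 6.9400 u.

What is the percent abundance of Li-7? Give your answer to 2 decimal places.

92.41%

Let x be the fractional abundance of Li-6; then Li-7 has abundance 1 − x.
6.0151·x + 7.0160·(1 − x) = 6.9400
(6.0151 − 7.0160)·x = 6.9400 − 7.0160
x = -0.0760 / -1.0009 = 0.07593 → 7.59% Li-6, 92.41% Li-7.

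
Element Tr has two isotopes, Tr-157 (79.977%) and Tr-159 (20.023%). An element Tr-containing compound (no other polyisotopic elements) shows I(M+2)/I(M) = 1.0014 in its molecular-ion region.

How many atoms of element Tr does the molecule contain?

With n Tr atoms, P(M+2)/P(M) = C(n,1)·p^(n−1)q / p^n = n·q/p = n · 0.20023/0.79977.
n = 1.0014 × 0.79977/0.20023 = 4.00 ≈ 4

4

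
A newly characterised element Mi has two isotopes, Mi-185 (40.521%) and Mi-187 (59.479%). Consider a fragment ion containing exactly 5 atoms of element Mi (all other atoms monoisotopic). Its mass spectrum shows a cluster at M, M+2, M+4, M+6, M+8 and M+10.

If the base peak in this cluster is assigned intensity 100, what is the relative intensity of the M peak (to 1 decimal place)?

(0.40521 + 0.59479)^5 gives M 0.0109, M+2 0.0802, M+4 0.2354, M+6 0.3455, M+8 0.2536, M+10 0.0744; the largest is M+6.
P(M+6) = C(5,3) × 0.40521^2 × 0.59479^3 = 10 × 0.16419514 × 0.21042192 = 0.345503 (base)
P(M) = C(5,0) × 0.40521^5 × 0.59479^0 = 1 × 0.01092448 × 1.0000 = 0.010924
Relative intensity = 0.010924 / 0.345503 × 100 = 3.2

3.2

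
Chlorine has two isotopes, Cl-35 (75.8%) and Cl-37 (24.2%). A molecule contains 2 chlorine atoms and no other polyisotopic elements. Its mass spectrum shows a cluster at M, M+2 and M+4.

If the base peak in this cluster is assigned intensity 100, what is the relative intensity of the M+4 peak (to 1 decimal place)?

Binomial terms of (0.758 + 0.242)^2: M 0.5746, M+2 0.3669, M+4 0.0586 → M is the base peak.
P(M) = C(2,0) × 0.758^2 × 0.242^0 = 1 × 0.574564 × 1.0000 = 0.574564 (base)
P(M+4) = C(2,2) × 0.758^0 × 0.242^2 = 1 × 1.0000 × 0.058564 = 0.058564
Relative intensity = 0.058564 / 0.574564 × 100 = 10.2

10.2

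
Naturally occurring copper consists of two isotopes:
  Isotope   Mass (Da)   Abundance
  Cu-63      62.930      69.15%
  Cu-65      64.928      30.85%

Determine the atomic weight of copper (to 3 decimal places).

63.546 Da

Average mass = Σ (abundance × isotope mass) = 0.6915 × 62.930 + 0.3085 × 64.928
= 43.5161 + 20.0303 = 63.5464 Da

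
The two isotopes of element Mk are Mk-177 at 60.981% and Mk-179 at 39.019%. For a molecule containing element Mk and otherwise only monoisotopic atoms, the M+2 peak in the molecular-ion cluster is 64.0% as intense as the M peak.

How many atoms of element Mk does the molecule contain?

The M+2/M ratio from n Mk atoms is n · q/p = n · 0.39019/0.60981.
n = 0.640 × 0.60981/0.39019 = 1.00 ≈ 1

1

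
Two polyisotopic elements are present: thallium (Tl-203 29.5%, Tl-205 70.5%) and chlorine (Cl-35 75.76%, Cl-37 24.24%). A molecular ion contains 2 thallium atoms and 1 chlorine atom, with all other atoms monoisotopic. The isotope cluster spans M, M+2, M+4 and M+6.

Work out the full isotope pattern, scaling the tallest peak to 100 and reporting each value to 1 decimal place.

13.8 : 70.4 : 100.0 : 25.2

Thallium pattern (n=2): 0.087025 : 0.41595 : 0.497025
Chlorine pattern (n=1): 0.7576 : 0.2424
Convolve the two distributions (both contribute in 2-u steps):
  M: 0.087025×0.7576 = 0.065930
  M+2: 0.087025×0.2424 + 0.41595×0.7576 = 0.336219
  M+4: 0.41595×0.2424 + 0.497025×0.7576 = 0.477372
  M+6: 0.497025×0.2424 = 0.120479
Scale to base peak (0.477372) = 100: 13.8 : 70.4 : 100.0 : 25.2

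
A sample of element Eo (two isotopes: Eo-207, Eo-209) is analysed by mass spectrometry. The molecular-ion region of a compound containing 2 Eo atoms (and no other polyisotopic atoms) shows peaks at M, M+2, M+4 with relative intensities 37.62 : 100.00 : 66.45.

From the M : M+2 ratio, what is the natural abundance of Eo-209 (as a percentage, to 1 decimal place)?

57.1%

Let p = fractional abundance of Eo-207. I(M+2)/I(M) = [C(2,1)·p^1·(1−p)] / p^2 = 2·(1−p)/p = 100.00/37.62 = 2.6582
(1−p)/p = 2.6582/2 = 1.3291  ⇒  p = 1/(1 + 1.3291) = 0.4294
Eo-207: 42.9%, Eo-209: 57.1%.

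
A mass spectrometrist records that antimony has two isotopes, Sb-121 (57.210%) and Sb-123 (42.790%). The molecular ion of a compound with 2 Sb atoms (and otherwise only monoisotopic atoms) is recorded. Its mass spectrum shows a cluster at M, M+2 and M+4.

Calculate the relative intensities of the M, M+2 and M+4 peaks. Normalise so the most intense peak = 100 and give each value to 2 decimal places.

66.85 : 100.00 : 37.40

Each Sb atom is independently Sb-121 (p = 0.57210) or Sb-123 (q = 0.42790); the cluster is the binomial expansion (p + q)^2.
P(M) = 0.57210^2 = 0.327298
P(M+2) = 2 × 0.57210^1 × 0.42790^1 = 0.489603
P(M+4) = 0.42790^2 = 0.183098
The M+2 peak is largest (0.489603); scaling to 100 gives 66.85 : 100.00 : 37.40.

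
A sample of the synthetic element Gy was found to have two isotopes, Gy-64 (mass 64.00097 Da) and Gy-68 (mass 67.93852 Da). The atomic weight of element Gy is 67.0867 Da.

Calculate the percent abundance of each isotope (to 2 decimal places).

Writing the weighted mean with unknown fraction x of Gy-64:
64.00097·x + 67.93852·(1 − x) = 67.0867
(64.00097 − 67.93852)·x = 67.0867 − 67.93852
x = -0.85182 / -3.93755 = 0.21633 → 21.63% Gy-64, 78.37% Gy-68.

Gy-64: 21.63%, Gy-68: 78.37%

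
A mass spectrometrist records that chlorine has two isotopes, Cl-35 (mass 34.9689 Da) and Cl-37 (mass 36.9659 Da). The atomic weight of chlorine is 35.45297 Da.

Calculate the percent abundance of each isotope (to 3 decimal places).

Cl-35: 75.760%, Cl-37: 24.240%

Let x be the fractional abundance of Cl-35; then Cl-37 has abundance 1 − x.
34.9689·x + 36.9659·(1 − x) = 35.45297
(34.9689 − 36.9659)·x = 35.45297 − 36.9659
x = -1.51293 / -1.9970 = 0.75760 → 75.760% Cl-35, 24.240% Cl-37.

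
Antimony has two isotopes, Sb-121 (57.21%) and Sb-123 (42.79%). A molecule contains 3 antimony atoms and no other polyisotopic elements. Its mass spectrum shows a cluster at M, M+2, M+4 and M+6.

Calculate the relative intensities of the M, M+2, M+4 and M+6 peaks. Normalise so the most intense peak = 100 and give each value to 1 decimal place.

44.6 : 100.0 : 74.8 : 18.6

Each Sb atom is independently Sb-121 (p = 0.5721) or Sb-123 (q = 0.4279); the cluster is the binomial expansion (p + q)^3.
P(M) = 0.5721^3 = 0.187247
P(M+2) = 3 × 0.5721^2 × 0.4279^1 = 0.420153
P(M+4) = 3 × 0.5721^1 × 0.4279^2 = 0.314252
P(M+6) = 0.4279^3 = 0.078348
The M+2 peak is largest (0.420153); scaling to 100 gives 44.6 : 100.0 : 74.8 : 18.6.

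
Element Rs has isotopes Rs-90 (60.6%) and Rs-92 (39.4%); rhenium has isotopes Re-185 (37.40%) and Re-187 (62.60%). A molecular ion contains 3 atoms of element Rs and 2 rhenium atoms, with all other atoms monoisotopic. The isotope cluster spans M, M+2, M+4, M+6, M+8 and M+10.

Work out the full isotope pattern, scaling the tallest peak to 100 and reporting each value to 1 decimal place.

9.4 : 50.0 : 100.0 : 94.2 : 42.2 : 7.3

Element Rs pattern (n=3): 0.22254502 : 0.43407295 : 0.28221905 : 0.06116298
Rhenium pattern (n=2): 0.139876 : 0.468248 : 0.391876
Convolve the two distributions (both contribute in 2-u steps):
  M: 0.22254502×0.139876 = 0.031129
  M+2: 0.22254502×0.468248 + 0.43407295×0.139876 = 0.164923
  M+4: 0.22254502×0.391876 + 0.43407295×0.468248 + 0.28221905×0.139876 = 0.329940
  M+6: 0.43407295×0.391876 + 0.28221905×0.468248 + 0.06116298×0.139876 = 0.310807
  M+8: 0.28221905×0.391876 + 0.06116298×0.468248 = 0.139234
  M+10: 0.06116298×0.391876 = 0.023968
Scale to base peak (0.329940) = 100: 9.4 : 50.0 : 100.0 : 94.2 : 42.2 : 7.3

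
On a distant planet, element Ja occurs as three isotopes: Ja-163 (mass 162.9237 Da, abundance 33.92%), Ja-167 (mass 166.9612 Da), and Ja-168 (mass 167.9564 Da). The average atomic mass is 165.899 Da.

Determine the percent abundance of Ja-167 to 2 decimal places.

35.20%

Let x and y be the fractions of Ja-167 and Ja-168. Then x + y = 1 − 0.3392 = 0.6608 and 166.9612x + 167.9564y = 165.899 − 0.3392×162.9237 = 110.63528096.
Substituting: 166.9612x + 167.9564(0.6608 − x) = 110.63528096
(166.9612 − 167.9564)x = -0.35030816  ⇒  x = 0.35200, y = 0.30880
Ja-167: 35.20%, Ja-168: 30.88%.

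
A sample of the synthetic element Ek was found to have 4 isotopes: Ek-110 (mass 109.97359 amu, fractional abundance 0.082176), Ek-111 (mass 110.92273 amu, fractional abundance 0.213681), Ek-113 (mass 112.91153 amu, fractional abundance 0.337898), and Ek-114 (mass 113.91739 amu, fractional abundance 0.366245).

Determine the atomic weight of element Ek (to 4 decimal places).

Ar = Σ fᵢ·mᵢ = 0.082176 × 109.97359 + 0.213681 × 110.92273 + 0.337898 × 112.91153 + 0.366245 × 113.91739
= 9.037190 + 23.702080 + 38.152580 + 41.721675 = 112.613525 amu

112.6135 amu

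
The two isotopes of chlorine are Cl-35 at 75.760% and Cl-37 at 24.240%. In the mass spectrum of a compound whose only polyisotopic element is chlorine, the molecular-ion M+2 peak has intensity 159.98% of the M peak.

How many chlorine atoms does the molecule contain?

5

The M+2/M ratio from n Cl atoms is n · q/p = n · 0.24240/0.75760.
n = 1.5998 × 0.75760/0.24240 = 5.00 ≈ 5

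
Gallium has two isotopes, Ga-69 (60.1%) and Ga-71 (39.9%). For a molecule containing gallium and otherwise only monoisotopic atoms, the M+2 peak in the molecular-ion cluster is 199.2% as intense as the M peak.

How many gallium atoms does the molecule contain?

With n Ga atoms, P(M+2)/P(M) = C(n,1)·p^(n−1)q / p^n = n·q/p = n · 0.399/0.601.
n = 1.992 × 0.601/0.399 = 3.00 ≈ 3

3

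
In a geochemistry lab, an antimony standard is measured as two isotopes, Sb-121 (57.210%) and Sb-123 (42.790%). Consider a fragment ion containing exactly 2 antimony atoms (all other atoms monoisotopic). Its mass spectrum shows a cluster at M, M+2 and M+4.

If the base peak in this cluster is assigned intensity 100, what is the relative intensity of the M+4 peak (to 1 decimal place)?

Binomial terms of (0.57210 + 0.42790)^2: M 0.3273, M+2 0.4896, M+4 0.1831 → M+2 is the base peak.
P(M+2) = C(2,1) × 0.57210^1 × 0.42790^1 = 2 × 0.5721 × 0.4279 = 0.489603 (base)
P(M+4) = C(2,2) × 0.57210^0 × 0.42790^2 = 1 × 1.0000 × 0.18309841 = 0.183098
Relative intensity = 0.183098 / 0.489603 × 100 = 37.4

37.4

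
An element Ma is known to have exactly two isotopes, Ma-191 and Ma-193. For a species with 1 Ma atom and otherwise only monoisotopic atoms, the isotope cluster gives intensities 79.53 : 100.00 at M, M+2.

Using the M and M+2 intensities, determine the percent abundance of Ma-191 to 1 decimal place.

Write p for the Ma-191 fraction. I(M+2)/I(M) = [C(1,1)·p^0·(1−p)] / p^1 = 1·(1−p)/p = 100.00/79.53 = 1.2574
(1−p)/p = 1.2574/1 = 1.2574  ⇒  p = 1/(1 + 1.2574) = 0.4430
Ma-191: 44.3%, Ma-193: 55.7%.

44.3%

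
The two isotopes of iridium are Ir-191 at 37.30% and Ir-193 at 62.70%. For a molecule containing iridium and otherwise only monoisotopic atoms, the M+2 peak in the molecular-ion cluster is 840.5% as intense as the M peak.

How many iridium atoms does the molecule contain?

5

For n independent Ir atoms, I(M+2)/I(M) = n · (abundance Ir-193) / (abundance Ir-191) = n · 0.6270/0.3730.
n = 8.405 × 0.3730/0.6270 = 5.00 ≈ 5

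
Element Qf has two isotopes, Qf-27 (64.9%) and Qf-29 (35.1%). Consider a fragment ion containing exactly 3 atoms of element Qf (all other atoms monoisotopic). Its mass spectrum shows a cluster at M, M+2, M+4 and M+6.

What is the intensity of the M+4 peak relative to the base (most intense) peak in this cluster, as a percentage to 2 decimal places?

54.08%

Term probabilities: M 0.2734, M+2 0.4435, M+4 0.2399, M+6 0.0432. Base peak = M+2.
P(M+2) = C(3,1) × 0.649^2 × 0.351^1 = 3 × 0.421201 × 0.3510 = 0.443525 (base)
P(M+4) = C(3,2) × 0.649^1 × 0.351^2 = 3 × 0.6490 × 0.123201 = 0.239872
Relative intensity = 0.239872 / 0.443525 × 100 = 54.08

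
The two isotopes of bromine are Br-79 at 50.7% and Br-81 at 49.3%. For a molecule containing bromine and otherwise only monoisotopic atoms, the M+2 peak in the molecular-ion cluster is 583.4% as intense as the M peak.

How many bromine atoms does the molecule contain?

6

For n independent Br atoms, I(M+2)/I(M) = n · (abundance Br-81) / (abundance Br-79) = n · 0.493/0.507.
n = 5.834 × 0.507/0.493 = 6.00 ≈ 6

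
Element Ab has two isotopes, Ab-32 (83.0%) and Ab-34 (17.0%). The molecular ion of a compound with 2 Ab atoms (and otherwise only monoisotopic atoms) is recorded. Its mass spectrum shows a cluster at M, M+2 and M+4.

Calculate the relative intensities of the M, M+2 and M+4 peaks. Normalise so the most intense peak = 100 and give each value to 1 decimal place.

Each Ab atom is independently Ab-32 (p = 0.830) or Ab-34 (q = 0.170); the cluster is the binomial expansion (p + q)^2.
P(M) = 0.830^2 = 0.688900
P(M+2) = 2 × 0.830^1 × 0.170^1 = 0.282200
P(M+4) = 0.170^2 = 0.028900
The M peak is largest (0.688900); scaling to 100 gives 100.0 : 41.0 : 4.2.

100.0 : 41.0 : 4.2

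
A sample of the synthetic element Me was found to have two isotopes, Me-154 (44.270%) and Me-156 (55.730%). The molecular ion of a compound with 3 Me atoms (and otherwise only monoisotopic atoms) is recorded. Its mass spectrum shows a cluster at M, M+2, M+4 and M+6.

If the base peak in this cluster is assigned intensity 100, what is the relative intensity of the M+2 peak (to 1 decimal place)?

Term probabilities: M 0.0868, M+2 0.3277, M+4 0.4125, M+6 0.1731. Base peak = M+4.
P(M+4) = C(3,2) × 0.44270^1 × 0.55730^2 = 3 × 0.4427 × 0.31058329 = 0.412486 (base)
P(M+2) = C(3,1) × 0.44270^2 × 0.55730^1 = 3 × 0.19598329 × 0.5573 = 0.327664
Relative intensity = 0.327664 / 0.412486 × 100 = 79.4

79.4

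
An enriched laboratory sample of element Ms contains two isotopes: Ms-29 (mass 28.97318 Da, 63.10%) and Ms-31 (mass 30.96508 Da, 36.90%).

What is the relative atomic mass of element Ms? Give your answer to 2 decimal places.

29.71 Da

Average mass = Σ (abundance × isotope mass) = 0.6310 × 28.97318 + 0.3690 × 30.96508
= 18.282077 + 11.426115 = 29.708192 Da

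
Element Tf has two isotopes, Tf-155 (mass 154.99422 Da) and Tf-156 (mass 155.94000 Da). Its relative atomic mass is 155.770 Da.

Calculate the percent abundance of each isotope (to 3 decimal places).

Tf-155: 17.975%, Tf-156: 82.025%

Let x be the fractional abundance of Tf-155; then Tf-156 has abundance 1 − x.
154.99422·x + 155.94000·(1 − x) = 155.770
(154.99422 − 155.94000)·x = 155.770 − 155.94000
x = -0.17000 / -0.94578 = 0.17975 → 17.975% Tf-155, 82.025% Tf-156.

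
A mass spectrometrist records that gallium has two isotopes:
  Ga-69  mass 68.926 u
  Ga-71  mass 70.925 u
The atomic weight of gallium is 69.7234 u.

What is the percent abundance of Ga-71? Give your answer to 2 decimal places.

39.89%

Let x be the fractional abundance of Ga-69; then Ga-71 has abundance 1 − x.
68.926·x + 70.925·(1 − x) = 69.7234
(68.926 − 70.925)·x = 69.7234 − 70.925
x = -1.2016 / -1.999 = 0.60110 → 60.11% Ga-69, 39.89% Ga-71.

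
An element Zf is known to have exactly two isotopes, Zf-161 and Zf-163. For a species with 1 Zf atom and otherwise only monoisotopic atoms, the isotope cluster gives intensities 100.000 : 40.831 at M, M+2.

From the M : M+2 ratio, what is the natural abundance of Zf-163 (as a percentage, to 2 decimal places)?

Let p = fractional abundance of Zf-161. I(M+2)/I(M) = [C(1,1)·p^0·(1−p)] / p^1 = 1·(1−p)/p = 40.831/100.000 = 0.4083
(1−p)/p = 0.4083/1 = 0.4083  ⇒  p = 1/(1 + 0.4083) = 0.7101
Zf-161: 71.01%, Zf-163: 28.99%.

28.99%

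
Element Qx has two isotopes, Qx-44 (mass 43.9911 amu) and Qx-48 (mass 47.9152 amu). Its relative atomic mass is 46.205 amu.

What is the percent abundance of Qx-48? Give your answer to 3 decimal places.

Let x be the fractional abundance of Qx-44; then Qx-48 has abundance 1 − x.
43.9911·x + 47.9152·(1 − x) = 46.205
(43.9911 − 47.9152)·x = 46.205 − 47.9152
x = -1.7102 / -3.9241 = 0.43582 → 43.582% Qx-44, 56.418% Qx-48.

56.418%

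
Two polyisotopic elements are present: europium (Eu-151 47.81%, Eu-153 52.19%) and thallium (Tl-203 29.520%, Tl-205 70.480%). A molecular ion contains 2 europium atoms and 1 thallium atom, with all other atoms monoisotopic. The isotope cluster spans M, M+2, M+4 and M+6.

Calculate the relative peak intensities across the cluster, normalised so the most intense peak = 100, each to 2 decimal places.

Europium pattern (n=2): 0.22857961 : 0.49904078 : 0.27237961
Thallium pattern (n=1): 0.2952 : 0.7048
Convolve the two distributions (both contribute in 2-u steps):
  M: 0.22857961×0.2952 = 0.067477
  M+2: 0.22857961×0.7048 + 0.49904078×0.2952 = 0.308420
  M+4: 0.49904078×0.7048 + 0.27237961×0.2952 = 0.432130
  M+6: 0.27237961×0.7048 = 0.191973
Scale to base peak (0.432130) = 100: 15.61 : 71.37 : 100.00 : 44.42

15.61 : 71.37 : 100.00 : 44.42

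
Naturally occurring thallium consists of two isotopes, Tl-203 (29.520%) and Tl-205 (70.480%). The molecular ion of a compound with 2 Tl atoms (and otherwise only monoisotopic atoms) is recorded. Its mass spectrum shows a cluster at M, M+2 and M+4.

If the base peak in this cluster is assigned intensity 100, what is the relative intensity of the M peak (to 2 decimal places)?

(0.29520 + 0.70480)^2 gives M 0.0871, M+2 0.4161, M+4 0.4967; the largest is M+4.
P(M+4) = C(2,2) × 0.29520^0 × 0.70480^2 = 1 × 1.0000 × 0.49674304 = 0.496743 (base)
P(M) = C(2,0) × 0.29520^2 × 0.70480^0 = 1 × 0.08714304 × 1.0000 = 0.087143
Relative intensity = 0.087143 / 0.496743 × 100 = 17.54

17.54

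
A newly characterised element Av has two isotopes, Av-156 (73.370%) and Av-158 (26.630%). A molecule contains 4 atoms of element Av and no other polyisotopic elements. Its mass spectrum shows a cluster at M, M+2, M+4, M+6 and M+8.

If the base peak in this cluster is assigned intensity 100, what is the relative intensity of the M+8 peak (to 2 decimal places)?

Term probabilities: M 0.2898, M+2 0.4207, M+4 0.2291, M+6 0.0554, M+8 0.0050. Base peak = M+2.
P(M+2) = C(4,1) × 0.73370^3 × 0.26630^1 = 4 × 0.39496222 × 0.2663 = 0.420714 (base)
P(M+8) = C(4,4) × 0.73370^0 × 0.26630^4 = 1 × 1.0000 × 0.00502904 = 0.005029
Relative intensity = 0.005029 / 0.420714 × 100 = 1.20

1.20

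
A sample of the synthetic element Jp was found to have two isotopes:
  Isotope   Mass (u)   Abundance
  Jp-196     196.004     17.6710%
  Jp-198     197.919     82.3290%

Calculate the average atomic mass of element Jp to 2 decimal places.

The abundance-weighted mean is 0.176710 × 196.004 + 0.823290 × 197.919
= 34.6359 + 162.9447 = 197.5806 u

197.58 u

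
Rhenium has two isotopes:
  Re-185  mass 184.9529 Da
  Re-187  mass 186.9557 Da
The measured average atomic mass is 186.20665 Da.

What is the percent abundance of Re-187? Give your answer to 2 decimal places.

62.60%

With x = fraction of Re-185 (so Re-187 is 1 − x):
184.9529·x + 186.9557·(1 − x) = 186.20665
(184.9529 − 186.9557)·x = 186.20665 − 186.9557
x = -0.74905 / -2.0028 = 0.37400 → 37.40% Re-185, 62.60% Re-187.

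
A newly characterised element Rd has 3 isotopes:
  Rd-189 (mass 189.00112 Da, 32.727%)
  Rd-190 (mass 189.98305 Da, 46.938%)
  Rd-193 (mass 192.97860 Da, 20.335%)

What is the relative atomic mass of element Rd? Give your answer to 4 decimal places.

190.2708 Da

The abundance-weighted mean is 0.32727 × 189.00112 + 0.46938 × 189.98305 + 0.20335 × 192.97860
= 61.854397 + 89.174244 + 39.242198 = 190.270839 Da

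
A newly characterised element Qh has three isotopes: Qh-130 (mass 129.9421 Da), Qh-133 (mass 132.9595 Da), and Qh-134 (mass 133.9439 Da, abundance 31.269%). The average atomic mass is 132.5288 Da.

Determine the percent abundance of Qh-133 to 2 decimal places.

The remaining 68.731% is split between Qh-130 (fraction x) and Qh-133 (fraction 0.68731 − x).
Substituting: 129.9421x + 132.9595(0.68731 − x) = 90.645881909
(129.9421 − 132.9595)x = -0.738512036  ⇒  x = 0.24475, y = 0.44256
Qh-130: 24.48%, Qh-133: 44.26%.

44.26%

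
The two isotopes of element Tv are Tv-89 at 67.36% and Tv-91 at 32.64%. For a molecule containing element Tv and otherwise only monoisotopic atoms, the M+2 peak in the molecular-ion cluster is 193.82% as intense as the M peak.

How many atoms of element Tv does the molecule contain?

With n Tv atoms, P(M+2)/P(M) = C(n,1)·p^(n−1)q / p^n = n·q/p = n · 0.3264/0.6736.
n = 1.9382 × 0.6736/0.3264 = 4.00 ≈ 4

4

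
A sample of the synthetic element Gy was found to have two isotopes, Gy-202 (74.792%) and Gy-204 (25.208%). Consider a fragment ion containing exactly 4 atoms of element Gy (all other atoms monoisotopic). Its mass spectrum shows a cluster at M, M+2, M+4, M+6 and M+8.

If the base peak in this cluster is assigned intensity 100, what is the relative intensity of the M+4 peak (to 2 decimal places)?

(0.74792 + 0.25208)^4 gives M 0.3129, M+2 0.4219, M+4 0.2133, M+6 0.0479, M+8 0.0040; the largest is M+2.
P(M+2) = C(4,1) × 0.74792^3 × 0.25208^1 = 4 × 0.41837473 × 0.25208 = 0.421856 (base)
P(M+4) = C(4,2) × 0.74792^2 × 0.25208^2 = 6 × 0.55938433 × 0.06354433 = 0.213274
Relative intensity = 0.213274 / 0.421856 × 100 = 50.56

50.56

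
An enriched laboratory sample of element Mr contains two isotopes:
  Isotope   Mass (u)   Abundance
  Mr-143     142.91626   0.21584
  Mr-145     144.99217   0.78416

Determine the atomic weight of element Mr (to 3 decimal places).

144.544 u

Ar = Σ fᵢ·mᵢ = 0.21584 × 142.91626 + 0.78416 × 144.99217
= 30.847046 + 113.697060 = 144.544106 u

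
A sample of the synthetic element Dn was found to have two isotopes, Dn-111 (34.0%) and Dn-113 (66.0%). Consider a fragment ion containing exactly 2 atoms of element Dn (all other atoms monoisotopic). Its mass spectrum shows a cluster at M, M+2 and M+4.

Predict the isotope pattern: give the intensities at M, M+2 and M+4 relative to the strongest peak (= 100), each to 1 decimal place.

Each Dn atom is independently Dn-111 (p = 0.340) or Dn-113 (q = 0.660); the cluster is the binomial expansion (p + q)^2.
P(M) = 0.340^2 = 0.115600
P(M+2) = 2 × 0.340^1 × 0.660^1 = 0.448800
P(M+4) = 0.660^2 = 0.435600
The M+2 peak is largest (0.448800); scaling to 100 gives 25.8 : 100.0 : 97.1.

25.8 : 100.0 : 97.1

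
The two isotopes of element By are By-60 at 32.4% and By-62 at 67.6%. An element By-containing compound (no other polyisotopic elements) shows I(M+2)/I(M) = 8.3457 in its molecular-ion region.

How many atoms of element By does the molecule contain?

For n independent By atoms, I(M+2)/I(M) = n · (abundance By-62) / (abundance By-60) = n · 0.676/0.324.
n = 8.3457 × 0.324/0.676 = 4.00 ≈ 4

4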